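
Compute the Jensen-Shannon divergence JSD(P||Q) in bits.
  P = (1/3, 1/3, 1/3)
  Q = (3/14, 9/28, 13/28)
0.0173 bits

Jensen-Shannon divergence is:
JSD(P||Q) = 0.5 × D_KL(P||M) + 0.5 × D_KL(Q||M)
where M = 0.5 × (P + Q) is the mixture distribution.

M = 0.5 × (1/3, 1/3, 1/3) + 0.5 × (3/14, 9/28, 13/28) = (0.27381, 0.327381, 0.39881)

D_KL(P||M) = 0.0170 bits
D_KL(Q||M) = 0.0175 bits

JSD(P||Q) = 0.5 × 0.0170 + 0.5 × 0.0175 = 0.0173 bits

Unlike KL divergence, JSD is symmetric and bounded: 0 ≤ JSD ≤ log(2).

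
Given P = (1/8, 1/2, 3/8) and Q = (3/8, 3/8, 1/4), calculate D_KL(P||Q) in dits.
0.0689 dits

KL divergence: D_KL(P||Q) = Σ p(x) log(p(x)/q(x))

Computing term by term:
  x=0: 1/8 × log_10[(1/8)/(3/8)] = 1/8 × -0.4771 = -0.0596
  x=1: 1/2 × log_10[(1/2)/(3/8)] = 1/2 × 0.1249 = 0.0625
  x=2: 3/8 × log_10[(3/8)/(1/4)] = 3/8 × 0.1761 = 0.0660

D_KL(P||Q) = 0.0689 dits

Note: KL divergence is always non-negative and equals 0 iff P = Q.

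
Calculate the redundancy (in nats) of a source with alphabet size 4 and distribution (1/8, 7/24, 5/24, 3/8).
0.0724 nats

Redundancy measures how far a source is from maximum entropy:
R = H_max - H(X)

Maximum entropy for 4 symbols: H_max = log_e(4) = 1.3863 nats
Actual entropy: H(X) = 1.3139 nats
Redundancy: R = 1.3863 - 1.3139 = 0.0724 nats

This redundancy represents potential for compression: the source could be compressed by 0.0724 nats per symbol.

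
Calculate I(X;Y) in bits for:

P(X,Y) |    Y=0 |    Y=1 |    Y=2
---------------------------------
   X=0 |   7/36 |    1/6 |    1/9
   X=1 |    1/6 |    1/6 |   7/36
0.0159 bits

Mutual information: I(X;Y) = H(X) + H(Y) - H(X,Y)

Marginals:
P(X) = (17/36, 19/36), H(X) = 0.9978 bits
P(Y) = (13/36, 1/3, 11/36), H(Y) = 1.5816 bits

Joint entropy: H(X,Y) = 2.5635 bits

I(X;Y) = 0.9978 + 1.5816 - 2.5635 = 0.0159 bits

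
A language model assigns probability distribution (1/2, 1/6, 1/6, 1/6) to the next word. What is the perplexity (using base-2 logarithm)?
3.4641

Perplexity is 2^H (or exp(H) for natural log).

First, H = -Σ p log p = 1.7925 bits
Perplexity = 2^1.7925 = 3.4641

Interpretation: The model's uncertainty is equivalent to choosing uniformly among 3.5 options.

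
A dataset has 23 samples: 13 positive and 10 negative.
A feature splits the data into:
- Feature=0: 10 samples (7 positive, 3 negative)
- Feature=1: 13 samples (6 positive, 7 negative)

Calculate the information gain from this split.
0.0417 bits

Information Gain = H(Y) - H(Y|Feature)

Before split:
P(positive) = 13/23 = 0.5652
H(Y) = 0.9877 bits

After split:
Feature=0: H = 0.8813 bits (weight = 10/23)
Feature=1: H = 0.9957 bits (weight = 13/23)
H(Y|Feature) = (10/23)×0.8813 + (13/23)×0.9957 = 0.9460 bits

Information Gain = 0.9877 - 0.9460 = 0.0417 bits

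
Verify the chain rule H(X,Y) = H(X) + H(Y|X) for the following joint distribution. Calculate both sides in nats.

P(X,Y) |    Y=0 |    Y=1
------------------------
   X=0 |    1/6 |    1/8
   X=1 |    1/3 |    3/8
H(X,Y) = 1.2926, H(X) = 0.6036, H(Y|X) = 0.6889 (all in nats)

Chain rule: H(X,Y) = H(X) + H(Y|X)

Left side — joint entropy directly:
H(X,Y) = -Σ p(x,y) log p(x,y) = 1.2926 nats

Right side — compute H(Y|X) from the conditional distributions:
P(X) = (7/24, 17/24), so H(X) = 0.6036 nats
H(Y|X) = Σ_x P(X=x) · H(Y|X=x):
  P(Y|X=0) = (4/7, 3/7), H(Y|X=0) = 0.6829, weight P(X=0) = 7/24
  P(Y|X=1) = (8/17, 9/17), H(Y|X=1) = 0.6914, weight P(X=1) = 17/24
H(Y|X) = 0.6889 nats

H(X) + H(Y|X) = 0.6036 + 0.6889 = 1.2926 nats

Both sides equal 1.2926 nats. ✓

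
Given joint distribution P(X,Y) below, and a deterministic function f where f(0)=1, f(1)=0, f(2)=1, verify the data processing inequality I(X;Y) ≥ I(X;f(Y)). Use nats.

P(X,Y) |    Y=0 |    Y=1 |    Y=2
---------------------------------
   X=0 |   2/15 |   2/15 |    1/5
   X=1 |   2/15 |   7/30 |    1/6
I(X;Y) = 0.0131, I(X;f(Y)) = 0.0125, inequality holds: 0.0131 ≥ 0.0125

Data Processing Inequality: For any Markov chain X → Y → Z, we have I(X;Y) ≥ I(X;Z).

Here Z = f(Y) is a deterministic function of Y, forming X → Y → Z.

Original I(X;Y) = 0.0131 nats

After applying f:
P(X,Z) where Z=f(Y):
- P(X,Z=0) = P(X,Y=1)
- P(X,Z=1) = P(X,Y=0) + P(X,Y=2)

I(X;Z) = I(X;f(Y)) = 0.0125 nats

Verification: 0.0131 ≥ 0.0125 ✓

Information cannot be created by processing; the function f can only lose information about X.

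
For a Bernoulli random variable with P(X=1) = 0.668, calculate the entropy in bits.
0.9170 bits

The binary entropy function is:
H(p) = -p log(p) - (1-p) log(1-p)

H(0.668) = -0.668 × log_2(0.668) - 0.332 × log_2(0.332)
H(0.668) = 0.9170 bits

Note: Binary entropy is maximized at p=0.5 (H=1 bit) and minimized at p=0 or p=1 (H=0).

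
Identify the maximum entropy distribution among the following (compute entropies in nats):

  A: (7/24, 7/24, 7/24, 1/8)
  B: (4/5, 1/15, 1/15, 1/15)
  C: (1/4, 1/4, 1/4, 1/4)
C

For a discrete distribution over n outcomes, entropy is maximized by the uniform distribution.

Computing entropies:
H(A) = 1.3381 nats
H(B) = 0.7201 nats
H(C) = 1.3863 nats

The uniform distribution (where all probabilities equal 1/4) achieves the maximum entropy of log_e(4) = 1.3863 nats.

Distribution C has the highest entropy.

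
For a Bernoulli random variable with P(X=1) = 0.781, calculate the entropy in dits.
0.2283 dits

The binary entropy function is:
H(p) = -p log(p) - (1-p) log(1-p)

H(0.781) = -0.781 × log_10(0.781) - 0.219 × log_10(0.219)
H(0.781) = 0.2283 dits

Note: Binary entropy is maximized at p=0.5 (H=1 bit) and minimized at p=0 or p=1 (H=0).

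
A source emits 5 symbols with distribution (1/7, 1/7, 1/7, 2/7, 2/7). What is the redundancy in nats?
0.0596 nats

Redundancy measures how far a source is from maximum entropy:
R = H_max - H(X)

Maximum entropy for 5 symbols: H_max = log_e(5) = 1.6094 nats
Actual entropy: H(X) = 1.5498 nats
Redundancy: R = 1.6094 - 1.5498 = 0.0596 nats

This redundancy represents potential for compression: the source could be compressed by 0.0596 nats per symbol.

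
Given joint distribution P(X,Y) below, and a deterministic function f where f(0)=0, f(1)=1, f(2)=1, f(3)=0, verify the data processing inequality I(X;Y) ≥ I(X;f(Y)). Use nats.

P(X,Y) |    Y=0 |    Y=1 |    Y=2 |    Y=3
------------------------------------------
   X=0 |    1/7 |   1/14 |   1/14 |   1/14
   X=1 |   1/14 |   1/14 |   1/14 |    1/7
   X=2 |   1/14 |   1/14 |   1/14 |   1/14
I(X;Y) = 0.0284, I(X;f(Y)) = 0.0041, inequality holds: 0.0284 ≥ 0.0041

Data Processing Inequality: For any Markov chain X → Y → Z, we have I(X;Y) ≥ I(X;Z).

Here Z = f(Y) is a deterministic function of Y, forming X → Y → Z.

Original I(X;Y) = 0.0284 nats

After applying f:
P(X,Z) where Z=f(Y):
- P(X,Z=0) = P(X,Y=0) + P(X,Y=3)
- P(X,Z=1) = P(X,Y=1) + P(X,Y=2)

I(X;Z) = I(X;f(Y)) = 0.0041 nats

Verification: 0.0284 ≥ 0.0041 ✓

Information cannot be created by processing; the function f can only lose information about X.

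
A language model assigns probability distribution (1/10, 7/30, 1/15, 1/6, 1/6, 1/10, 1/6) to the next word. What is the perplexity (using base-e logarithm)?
6.5306

Perplexity is e^H (or exp(H) for natural log).

First, H = -Σ p log p = 1.8765 nats
Perplexity = e^1.8765 = 6.5306

Interpretation: The model's uncertainty is equivalent to choosing uniformly among 6.5 options.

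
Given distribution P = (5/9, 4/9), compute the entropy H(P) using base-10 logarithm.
0.2983 dits

Shannon entropy is H(X) = -Σ p(x) log p(x).

For P = (5/9, 4/9):
H = -5/9 × log_10(5/9) -4/9 × log_10(4/9)
H = 0.2983 dits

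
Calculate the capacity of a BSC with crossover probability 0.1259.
0.4539 bits

For a binary symmetric channel (BSC) with error probability p:
Capacity C = 1 - H(p) bits per symbol

where H(p) = -p log₂(p) - (1-p) log₂(1-p) is the binary entropy function.

H(0.1259) = 0.5461 bits
C = 1 - 0.5461 = 0.4539 bits per symbol

This means we can reliably transmit up to 0.4539 bits of information per channel use.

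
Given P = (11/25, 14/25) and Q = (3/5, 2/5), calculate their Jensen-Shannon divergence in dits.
0.0056 dits

Jensen-Shannon divergence is:
JSD(P||Q) = 0.5 × D_KL(P||M) + 0.5 × D_KL(Q||M)
where M = 0.5 × (P + Q) is the mixture distribution.

M = 0.5 × (11/25, 14/25) + 0.5 × (3/5, 2/5) = (13/25, 12/25)

D_KL(P||M) = 0.0056 dits
D_KL(Q||M) = 0.0056 dits

JSD(P||Q) = 0.5 × 0.0056 + 0.5 × 0.0056 = 0.0056 dits

Unlike KL divergence, JSD is symmetric and bounded: 0 ≤ JSD ≤ log(2).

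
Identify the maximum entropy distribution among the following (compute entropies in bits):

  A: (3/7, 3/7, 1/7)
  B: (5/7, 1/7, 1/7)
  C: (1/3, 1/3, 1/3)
C

For a discrete distribution over n outcomes, entropy is maximized by the uniform distribution.

Computing entropies:
H(A) = 1.4488 bits
H(B) = 1.1488 bits
H(C) = 1.5850 bits

The uniform distribution (where all probabilities equal 1/3) achieves the maximum entropy of log_2(3) = 1.5850 bits.

Distribution C has the highest entropy.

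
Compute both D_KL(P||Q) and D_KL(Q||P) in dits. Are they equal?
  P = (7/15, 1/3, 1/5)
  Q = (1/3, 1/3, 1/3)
D_KL(P||Q) = 0.0238, D_KL(Q||P) = 0.0252

KL divergence is not symmetric: D_KL(P||Q) ≠ D_KL(Q||P) in general.

D_KL(P||Q) = 0.0238 dits
D_KL(Q||P) = 0.0252 dits

No, they are not equal!

This asymmetry is why KL divergence is not a true distance metric.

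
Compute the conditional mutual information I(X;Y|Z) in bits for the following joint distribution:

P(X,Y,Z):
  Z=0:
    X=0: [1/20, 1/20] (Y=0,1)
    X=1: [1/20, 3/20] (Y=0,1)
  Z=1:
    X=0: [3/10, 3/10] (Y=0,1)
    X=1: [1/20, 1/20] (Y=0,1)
0.0132 bits

Conditional mutual information: I(X;Y|Z) = H(X|Z) + H(Y|Z) - H(X,Y|Z)

H(Z) = 0.8813
H(X,Z) = 1.5710 → H(X|Z) = 0.6897
H(Y,Z) = 1.8568 → H(Y|Z) = 0.9755
H(X,Y,Z) = 2.5332 → H(X,Y|Z) = 1.6519

I(X;Y|Z) = 0.6897 + 0.9755 - 1.6519 = 0.0132 bits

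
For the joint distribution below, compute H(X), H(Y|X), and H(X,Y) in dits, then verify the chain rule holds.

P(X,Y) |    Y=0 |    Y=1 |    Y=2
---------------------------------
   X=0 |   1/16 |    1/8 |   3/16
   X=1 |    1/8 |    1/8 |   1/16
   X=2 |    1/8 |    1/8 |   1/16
H(X,Y) = 0.9265, H(X) = 0.4755, H(Y|X) = 0.4511 (all in dits)

Chain rule: H(X,Y) = H(X) + H(Y|X)

Left side — joint entropy directly:
H(X,Y) = -Σ p(x,y) log p(x,y) = 0.9265 dits

Right side — compute H(Y|X) from the conditional distributions:
P(X) = (3/8, 5/16, 5/16), so H(X) = 0.4755 dits
H(Y|X) = Σ_x P(X=x) · H(Y|X=x):
  P(Y|X=0) = (1/6, 1/3, 1/2), H(Y|X=0) = 0.4392, weight P(X=0) = 3/8
  P(Y|X=1) = (2/5, 2/5, 1/5), H(Y|X=1) = 0.4581, weight P(X=1) = 5/16
  P(Y|X=2) = (2/5, 2/5, 1/5), H(Y|X=2) = 0.4581, weight P(X=2) = 5/16
H(Y|X) = 0.4511 dits

H(X) + H(Y|X) = 0.4755 + 0.4511 = 0.9265 dits

Both sides equal 0.9265 dits. ✓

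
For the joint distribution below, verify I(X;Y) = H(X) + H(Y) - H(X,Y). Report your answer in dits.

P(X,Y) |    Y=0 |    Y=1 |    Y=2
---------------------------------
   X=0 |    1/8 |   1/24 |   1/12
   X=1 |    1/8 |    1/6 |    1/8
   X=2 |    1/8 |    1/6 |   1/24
I(X;Y) = 0.0221 dits

Mutual information has multiple equivalent forms:
- I(X;Y) = H(X) - H(X|Y)
- I(X;Y) = H(Y) - H(Y|X)
- I(X;Y) = H(X) + H(Y) - H(X,Y)

Computing all quantities:
H(X) = 0.4680, H(Y) = 0.4700, H(X,Y) = 0.9159
H(X|Y) = 0.4459, H(Y|X) = 0.4479

Verification:
H(X) - H(X|Y) = 0.4680 - 0.4459 = 0.0221
H(Y) - H(Y|X) = 0.4700 - 0.4479 = 0.0221
H(X) + H(Y) - H(X,Y) = 0.4680 + 0.4700 - 0.9159 = 0.0221

All forms give I(X;Y) = 0.0221 dits. ✓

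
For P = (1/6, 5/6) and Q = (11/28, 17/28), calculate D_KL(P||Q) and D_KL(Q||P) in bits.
D_KL(P||Q) = 0.1745, D_KL(Q||P) = 0.2086

KL divergence is not symmetric: D_KL(P||Q) ≠ D_KL(Q||P) in general.

D_KL(P||Q) = 0.1745 bits
D_KL(Q||P) = 0.2086 bits

No, they are not equal!

This asymmetry is why KL divergence is not a true distance metric.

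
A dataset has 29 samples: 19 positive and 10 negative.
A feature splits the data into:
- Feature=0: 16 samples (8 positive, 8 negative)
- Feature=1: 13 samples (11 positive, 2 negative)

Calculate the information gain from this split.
0.1000 bits

Information Gain = H(Y) - H(Y|Feature)

Before split:
P(positive) = 19/29 = 0.6552
H(Y) = 0.9294 bits

After split:
Feature=0: H = 1.0000 bits (weight = 16/29)
Feature=1: H = 0.6194 bits (weight = 13/29)
H(Y|Feature) = (16/29)×1.0000 + (13/29)×0.6194 = 0.8294 bits

Information Gain = 0.9294 - 0.8294 = 0.1000 bits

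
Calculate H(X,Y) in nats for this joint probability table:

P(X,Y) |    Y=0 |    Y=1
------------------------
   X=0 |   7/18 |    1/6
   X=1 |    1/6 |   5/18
1.3204 nats

Joint entropy is H(X,Y) = -Σ_{x,y} p(x,y) log p(x,y).

Summing over all non-zero entries:
H(X,Y) = -[7/18·log_e(7/18) + 1/6·log_e(1/6) + 1/6·log_e(1/6) + 5/18·log_e(5/18)]
H(X,Y) = 1.3204 nats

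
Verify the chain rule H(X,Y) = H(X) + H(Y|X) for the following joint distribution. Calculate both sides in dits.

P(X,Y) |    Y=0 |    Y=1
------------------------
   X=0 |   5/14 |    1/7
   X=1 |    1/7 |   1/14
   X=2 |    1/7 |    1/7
H(X,Y) = 0.7245, H(X) = 0.4493, H(Y|X) = 0.2752 (all in dits)

Chain rule: H(X,Y) = H(X) + H(Y|X)

Left side — joint entropy directly:
H(X,Y) = -Σ p(x,y) log p(x,y) = 0.7245 dits

Right side — compute H(Y|X) from the conditional distributions:
P(X) = (1/2, 3/14, 2/7), so H(X) = 0.4493 dits
H(Y|X) = Σ_x P(X=x) · H(Y|X=x):
  P(Y|X=0) = (5/7, 2/7), H(Y|X=0) = 0.2598, weight P(X=0) = 1/2
  P(Y|X=1) = (2/3, 1/3), H(Y|X=1) = 0.2764, weight P(X=1) = 3/14
  P(Y|X=2) = (1/2, 1/2), H(Y|X=2) = 0.3010, weight P(X=2) = 2/7
H(Y|X) = 0.2752 dits

H(X) + H(Y|X) = 0.4493 + 0.2752 = 0.7245 dits

Both sides equal 0.7245 dits. ✓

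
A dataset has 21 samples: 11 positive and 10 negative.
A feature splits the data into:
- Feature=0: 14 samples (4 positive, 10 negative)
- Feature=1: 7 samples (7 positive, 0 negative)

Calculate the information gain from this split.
0.4229 bits

Information Gain = H(Y) - H(Y|Feature)

Before split:
P(positive) = 11/21 = 0.5238
H(Y) = 0.9984 bits

After split:
Feature=0: H = 0.8631 bits (weight = 14/21)
Feature=1: H = 0.0000 bits (weight = 7/21)
H(Y|Feature) = (14/21)×0.8631 + (7/21)×0.0000 = 0.5754 bits

Information Gain = 0.9984 - 0.5754 = 0.4229 bits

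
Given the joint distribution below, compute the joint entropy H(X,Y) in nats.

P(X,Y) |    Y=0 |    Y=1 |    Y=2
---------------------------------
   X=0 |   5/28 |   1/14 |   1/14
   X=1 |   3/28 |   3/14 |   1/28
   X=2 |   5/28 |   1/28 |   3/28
2.0390 nats

Joint entropy is H(X,Y) = -Σ_{x,y} p(x,y) log p(x,y).

Summing over all non-zero entries:
H(X,Y) = -[5/28·log_e(5/28) + 1/14·log_e(1/14) + 1/14·log_e(1/14) + 3/28·log_e(3/28) + 3/14·log_e(3/14) + 1/28·log_e(1/28) + 5/28·log_e(5/28) + 1/28·log_e(1/28) + 3/28·log_e(3/28)]
H(X,Y) = 2.0390 nats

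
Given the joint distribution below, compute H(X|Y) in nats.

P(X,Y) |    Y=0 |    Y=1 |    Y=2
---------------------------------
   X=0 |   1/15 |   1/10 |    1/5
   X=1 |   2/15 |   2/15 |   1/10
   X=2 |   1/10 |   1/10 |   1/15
1.0460 nats

Using the chain rule: H(X|Y) = H(X,Y) - H(Y)

First, compute H(X,Y) = 2.1413 nats

Marginal P(Y) = (3/10, 1/3, 11/30)
H(Y) = 1.0953 nats

H(X|Y) = H(X,Y) - H(Y) = 2.1413 - 1.0953 = 1.0460 nats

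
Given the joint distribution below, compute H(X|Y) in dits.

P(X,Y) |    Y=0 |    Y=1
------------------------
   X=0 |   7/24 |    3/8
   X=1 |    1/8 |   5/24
0.2757 dits

Using the chain rule: H(X|Y) = H(X,Y) - H(Y)

First, compute H(X,Y) = 0.5706 dits

Marginal P(Y) = (5/12, 7/12)
H(Y) = 0.2950 dits

H(X|Y) = H(X,Y) - H(Y) = 0.5706 - 0.2950 = 0.2757 dits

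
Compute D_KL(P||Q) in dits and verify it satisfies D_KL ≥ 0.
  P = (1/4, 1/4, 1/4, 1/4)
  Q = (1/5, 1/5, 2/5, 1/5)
0.0217 dits

KL divergence satisfies the Gibbs inequality: D_KL(P||Q) ≥ 0 for all distributions P, Q.

D_KL(P||Q) = Σ p(x) log(p(x)/q(x))
Term by term:
  x=0: 1/4 × log_10[(1/4)/(1/5)] = 0.0242
  x=1: 1/4 × log_10[(1/4)/(1/5)] = 0.0242
  x=2: 1/4 × log_10[(1/4)/(2/5)] = -0.0510
  x=3: 1/4 × log_10[(1/4)/(1/5)] = 0.0242
D_KL(P||Q) = 0.0217 dits

D_KL(P||Q) = 0.0217 ≥ 0 ✓

This non-negativity is a fundamental property: relative entropy cannot be negative because it measures how different Q is from P.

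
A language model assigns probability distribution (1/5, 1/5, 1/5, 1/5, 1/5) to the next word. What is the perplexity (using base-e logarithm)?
5.0000

Perplexity is e^H (or exp(H) for natural log).

First, H = -Σ p log p = 1.6094 nats
Perplexity = e^1.6094 = 5.0000

Interpretation: The model's uncertainty is equivalent to choosing uniformly among 5.0 options.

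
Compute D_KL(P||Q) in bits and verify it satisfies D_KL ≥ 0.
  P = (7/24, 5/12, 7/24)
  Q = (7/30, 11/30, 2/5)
0.0378 bits

KL divergence satisfies the Gibbs inequality: D_KL(P||Q) ≥ 0 for all distributions P, Q.

D_KL(P||Q) = Σ p(x) log(p(x)/q(x))
Term by term:
  x=0: 7/24 × log_2[(7/24)/(7/30)] = 0.0939
  x=1: 5/12 × log_2[(5/12)/(11/30)] = 0.0768
  x=2: 7/24 × log_2[(7/24)/(2/5)] = -0.1329
D_KL(P||Q) = 0.0378 bits

D_KL(P||Q) = 0.0378 ≥ 0 ✓

This non-negativity is a fundamental property: relative entropy cannot be negative because it measures how different Q is from P.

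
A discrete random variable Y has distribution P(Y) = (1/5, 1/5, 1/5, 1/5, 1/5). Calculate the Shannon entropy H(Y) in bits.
2.3219 bits

Shannon entropy is H(X) = -Σ p(x) log p(x).

For P = (1/5, 1/5, 1/5, 1/5, 1/5):
H = -1/5 × log_2(1/5) -1/5 × log_2(1/5) -1/5 × log_2(1/5) -1/5 × log_2(1/5) -1/5 × log_2(1/5)
H = 2.3219 bits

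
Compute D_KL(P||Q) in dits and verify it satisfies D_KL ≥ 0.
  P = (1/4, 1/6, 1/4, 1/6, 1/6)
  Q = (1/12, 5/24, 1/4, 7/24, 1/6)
0.0626 dits

KL divergence satisfies the Gibbs inequality: D_KL(P||Q) ≥ 0 for all distributions P, Q.

D_KL(P||Q) = Σ p(x) log(p(x)/q(x))
Term by term:
  x=0: 1/4 × log_10[(1/4)/(1/12)] = 0.1193
  x=1: 1/6 × log_10[(1/6)/(5/24)] = -0.0162
  x=2: 1/4 × log_10[(1/4)/(1/4)] = 0.0000
  x=3: 1/6 × log_10[(1/6)/(7/24)] = -0.0405
  x=4: 1/6 × log_10[(1/6)/(1/6)] = 0.0000
D_KL(P||Q) = 0.0626 dits

D_KL(P||Q) = 0.0626 ≥ 0 ✓

This non-negativity is a fundamental property: relative entropy cannot be negative because it measures how different Q is from P.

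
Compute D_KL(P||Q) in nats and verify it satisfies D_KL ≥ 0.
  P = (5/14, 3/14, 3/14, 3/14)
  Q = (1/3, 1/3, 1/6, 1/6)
0.0377 nats

KL divergence satisfies the Gibbs inequality: D_KL(P||Q) ≥ 0 for all distributions P, Q.

D_KL(P||Q) = Σ p(x) log(p(x)/q(x))
Term by term:
  x=0: 5/14 × log_e[(5/14)/(1/3)] = 0.0246
  x=1: 3/14 × log_e[(3/14)/(1/3)] = -0.0947
  x=2: 3/14 × log_e[(3/14)/(1/6)] = 0.0539
  x=3: 3/14 × log_e[(3/14)/(1/6)] = 0.0539
D_KL(P||Q) = 0.0377 nats

D_KL(P||Q) = 0.0377 ≥ 0 ✓

This non-negativity is a fundamental property: relative entropy cannot be negative because it measures how different Q is from P.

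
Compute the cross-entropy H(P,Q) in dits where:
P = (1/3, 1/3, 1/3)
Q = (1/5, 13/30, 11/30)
0.4993 dits

Cross-entropy: H(P,Q) = -Σ p(x) log q(x)

Alternatively: H(P,Q) = H(P) + D_KL(P||Q)
H(P) = 0.4771 dits
D_KL(P||Q) = 0.0222 dits

H(P,Q) = 0.4771 + 0.0222 = 0.4993 dits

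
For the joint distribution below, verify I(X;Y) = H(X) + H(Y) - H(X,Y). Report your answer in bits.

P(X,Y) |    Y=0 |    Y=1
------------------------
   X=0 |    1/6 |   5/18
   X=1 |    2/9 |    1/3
I(X;Y) = 0.0005 bits

Mutual information has multiple equivalent forms:
- I(X;Y) = H(X) - H(X|Y)
- I(X;Y) = H(Y) - H(Y|X)
- I(X;Y) = H(X) + H(Y) - H(X,Y)

Computing all quantities:
H(X) = 0.9911, H(Y) = 0.9641, H(X,Y) = 1.9547
H(X|Y) = 0.9906, H(Y|X) = 0.9636

Verification:
H(X) - H(X|Y) = 0.9911 - 0.9906 = 0.0005
H(Y) - H(Y|X) = 0.9641 - 0.9636 = 0.0005
H(X) + H(Y) - H(X,Y) = 0.9911 + 0.9641 - 1.9547 = 0.0005

All forms give I(X;Y) = 0.0005 bits. ✓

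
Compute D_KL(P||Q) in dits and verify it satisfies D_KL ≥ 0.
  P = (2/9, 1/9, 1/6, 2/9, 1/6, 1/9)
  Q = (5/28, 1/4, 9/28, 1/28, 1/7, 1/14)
0.1433 dits

KL divergence satisfies the Gibbs inequality: D_KL(P||Q) ≥ 0 for all distributions P, Q.

D_KL(P||Q) = Σ p(x) log(p(x)/q(x))
Term by term:
  x=0: 2/9 × log_10[(2/9)/(5/28)] = 0.0211
  x=1: 1/9 × log_10[(1/9)/(1/4)] = -0.0391
  x=2: 1/6 × log_10[(1/6)/(9/28)] = -0.0475
  x=3: 2/9 × log_10[(2/9)/(1/28)] = 0.1764
  x=4: 1/6 × log_10[(1/6)/(1/7)] = 0.0112
  x=5: 1/9 × log_10[(1/9)/(1/14)] = 0.0213
D_KL(P||Q) = 0.1433 dits

D_KL(P||Q) = 0.1433 ≥ 0 ✓

This non-negativity is a fundamental property: relative entropy cannot be negative because it measures how different Q is from P.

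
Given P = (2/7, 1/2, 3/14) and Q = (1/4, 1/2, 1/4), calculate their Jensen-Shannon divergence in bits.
0.0019 bits

Jensen-Shannon divergence is:
JSD(P||Q) = 0.5 × D_KL(P||M) + 0.5 × D_KL(Q||M)
where M = 0.5 × (P + Q) is the mixture distribution.

M = 0.5 × (2/7, 1/2, 3/14) + 0.5 × (1/4, 1/2, 1/4) = (0.267857, 1/2, 0.232143)

D_KL(P||M) = 0.0019 bits
D_KL(Q||M) = 0.0018 bits

JSD(P||Q) = 0.5 × 0.0019 + 0.5 × 0.0018 = 0.0019 bits

Unlike KL divergence, JSD is symmetric and bounded: 0 ≤ JSD ≤ log(2).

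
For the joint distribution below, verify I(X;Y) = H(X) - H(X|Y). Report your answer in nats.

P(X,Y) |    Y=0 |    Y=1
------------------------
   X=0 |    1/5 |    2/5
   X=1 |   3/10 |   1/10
I(X;Y) = 0.0863 nats

Mutual information has multiple equivalent forms:
- I(X;Y) = H(X) - H(X|Y)
- I(X;Y) = H(Y) - H(Y|X)
- I(X;Y) = H(X) + H(Y) - H(X,Y)

Computing all quantities:
H(X) = 0.6730, H(Y) = 0.6931, H(X,Y) = 1.2799
H(X|Y) = 0.5867, H(Y|X) = 0.6068

Verification:
H(X) - H(X|Y) = 0.6730 - 0.5867 = 0.0863
H(Y) - H(Y|X) = 0.6931 - 0.6068 = 0.0863
H(X) + H(Y) - H(X,Y) = 0.6730 + 0.6931 - 1.2799 = 0.0863

All forms give I(X;Y) = 0.0863 nats. ✓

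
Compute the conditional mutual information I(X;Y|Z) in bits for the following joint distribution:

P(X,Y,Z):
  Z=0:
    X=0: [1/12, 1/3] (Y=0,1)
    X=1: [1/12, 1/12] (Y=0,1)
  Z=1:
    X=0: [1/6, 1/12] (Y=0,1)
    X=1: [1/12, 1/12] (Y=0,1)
0.0443 bits

Conditional mutual information: I(X;Y|Z) = H(X|Z) + H(Y|Z) - H(X,Y|Z)

H(Z) = 0.9799
H(X,Z) = 1.8879 → H(X|Z) = 0.9080
H(Y,Z) = 1.8879 → H(Y|Z) = 0.9080
H(X,Y,Z) = 2.7516 → H(X,Y|Z) = 1.7718

I(X;Y|Z) = 0.9080 + 0.9080 - 1.7718 = 0.0443 bits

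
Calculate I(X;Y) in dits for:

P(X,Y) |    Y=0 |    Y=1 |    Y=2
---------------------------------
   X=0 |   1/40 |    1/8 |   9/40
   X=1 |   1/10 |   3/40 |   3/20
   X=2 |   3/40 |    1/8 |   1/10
0.0233 dits

Mutual information: I(X;Y) = H(X) + H(Y) - H(X,Y)

Marginals:
P(X) = (3/8, 13/40, 3/10), H(X) = 0.4752 dits
P(Y) = (1/5, 13/40, 19/40), H(Y) = 0.4520 dits

Joint entropy: H(X,Y) = 0.9039 dits

I(X;Y) = 0.4752 + 0.4520 - 0.9039 = 0.0233 dits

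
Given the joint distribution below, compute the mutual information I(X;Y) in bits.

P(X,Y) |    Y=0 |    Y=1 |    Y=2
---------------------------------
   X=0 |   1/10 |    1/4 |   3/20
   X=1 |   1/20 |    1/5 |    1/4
0.0345 bits

Mutual information: I(X;Y) = H(X) + H(Y) - H(X,Y)

Marginals:
P(X) = (1/2, 1/2), H(X) = 1.0000 bits
P(Y) = (3/20, 9/20, 2/5), H(Y) = 1.4577 bits

Joint entropy: H(X,Y) = 2.4232 bits

I(X;Y) = 1.0000 + 1.4577 - 2.4232 = 0.0345 bits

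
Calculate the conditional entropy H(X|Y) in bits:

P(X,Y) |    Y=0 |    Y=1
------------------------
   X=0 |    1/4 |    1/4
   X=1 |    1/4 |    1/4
1.0000 bits

Using the chain rule: H(X|Y) = H(X,Y) - H(Y)

First, compute H(X,Y) = 2.0000 bits

Marginal P(Y) = (1/2, 1/2)
H(Y) = 1.0000 bits

H(X|Y) = H(X,Y) - H(Y) = 2.0000 - 1.0000 = 1.0000 bits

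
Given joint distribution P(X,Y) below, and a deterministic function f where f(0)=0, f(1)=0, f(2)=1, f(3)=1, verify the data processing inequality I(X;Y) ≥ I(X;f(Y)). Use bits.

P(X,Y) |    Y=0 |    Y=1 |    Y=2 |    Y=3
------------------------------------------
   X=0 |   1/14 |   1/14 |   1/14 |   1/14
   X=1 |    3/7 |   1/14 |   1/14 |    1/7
I(X;Y) = 0.0848, I(X;f(Y)) = 0.0251, inequality holds: 0.0848 ≥ 0.0251

Data Processing Inequality: For any Markov chain X → Y → Z, we have I(X;Y) ≥ I(X;Z).

Here Z = f(Y) is a deterministic function of Y, forming X → Y → Z.

Original I(X;Y) = 0.0848 bits

After applying f:
P(X,Z) where Z=f(Y):
- P(X,Z=0) = P(X,Y=0) + P(X,Y=1)
- P(X,Z=1) = P(X,Y=2) + P(X,Y=3)

I(X;Z) = I(X;f(Y)) = 0.0251 bits

Verification: 0.0848 ≥ 0.0251 ✓

Information cannot be created by processing; the function f can only lose information about X.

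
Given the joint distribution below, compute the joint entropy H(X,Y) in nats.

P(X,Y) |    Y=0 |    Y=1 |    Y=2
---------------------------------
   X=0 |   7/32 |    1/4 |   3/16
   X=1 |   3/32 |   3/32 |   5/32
1.7268 nats

Joint entropy is H(X,Y) = -Σ_{x,y} p(x,y) log p(x,y).

Summing over all non-zero entries:
H(X,Y) = -[7/32·log_e(7/32) + 1/4·log_e(1/4) + 3/16·log_e(3/16) + 3/32·log_e(3/32) + 3/32·log_e(3/32) + 5/32·log_e(5/32)]
H(X,Y) = 1.7268 nats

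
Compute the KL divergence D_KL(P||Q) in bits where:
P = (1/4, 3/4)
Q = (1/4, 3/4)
0.0000 bits

KL divergence: D_KL(P||Q) = Σ p(x) log(p(x)/q(x))

Computing term by term:
  x=0: 1/4 × log_2[(1/4)/(1/4)] = 1/4 × 0.0000 = 0.0000
  x=1: 3/4 × log_2[(3/4)/(3/4)] = 3/4 × 0.0000 = 0.0000

D_KL(P||Q) = 0.0000 bits

Note: KL divergence is always non-negative and equals 0 iff P = Q.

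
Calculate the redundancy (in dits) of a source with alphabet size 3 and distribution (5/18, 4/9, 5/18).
0.0115 dits

Redundancy measures how far a source is from maximum entropy:
R = H_max - H(X)

Maximum entropy for 3 symbols: H_max = log_10(3) = 0.4771 dits
Actual entropy: H(X) = 0.4656 dits
Redundancy: R = 0.4771 - 0.4656 = 0.0115 dits

This redundancy represents potential for compression: the source could be compressed by 0.0115 dits per symbol.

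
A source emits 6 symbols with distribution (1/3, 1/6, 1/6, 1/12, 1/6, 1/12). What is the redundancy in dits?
0.0502 dits

Redundancy measures how far a source is from maximum entropy:
R = H_max - H(X)

Maximum entropy for 6 symbols: H_max = log_10(6) = 0.7782 dits
Actual entropy: H(X) = 0.7280 dits
Redundancy: R = 0.7782 - 0.7280 = 0.0502 dits

This redundancy represents potential for compression: the source could be compressed by 0.0502 dits per symbol.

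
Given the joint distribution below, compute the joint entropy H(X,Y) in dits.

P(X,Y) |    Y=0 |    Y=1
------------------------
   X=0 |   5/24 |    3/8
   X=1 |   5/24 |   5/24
0.5855 dits

Joint entropy is H(X,Y) = -Σ_{x,y} p(x,y) log p(x,y).

Summing over all non-zero entries:
H(X,Y) = -[5/24·log_10(5/24) + 3/8·log_10(3/8) + 5/24·log_10(5/24) + 5/24·log_10(5/24)]
H(X,Y) = 0.5855 dits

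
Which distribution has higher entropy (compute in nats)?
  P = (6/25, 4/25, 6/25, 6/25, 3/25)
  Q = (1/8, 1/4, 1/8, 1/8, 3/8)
P

Computing entropies in nats:
H(P) = 1.5752
H(Q) = 1.4942

Distribution P has higher entropy.

Intuition: The distribution closer to uniform (more spread out) has higher entropy.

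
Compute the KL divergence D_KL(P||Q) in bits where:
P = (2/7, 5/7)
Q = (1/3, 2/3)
0.0076 bits

KL divergence: D_KL(P||Q) = Σ p(x) log(p(x)/q(x))

Computing term by term:
  x=0: 2/7 × log_2[(2/7)/(1/3)] = 2/7 × -0.2224 = -0.0635
  x=1: 5/7 × log_2[(5/7)/(2/3)] = 5/7 × 0.0995 = 0.0711

D_KL(P||Q) = 0.0076 bits

Note: KL divergence is always non-negative and equals 0 iff P = Q.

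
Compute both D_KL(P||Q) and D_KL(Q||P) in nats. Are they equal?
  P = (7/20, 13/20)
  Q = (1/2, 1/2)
D_KL(P||Q) = 0.0457, D_KL(Q||P) = 0.0472

KL divergence is not symmetric: D_KL(P||Q) ≠ D_KL(Q||P) in general.

D_KL(P||Q) = 0.0457 nats
D_KL(Q||P) = 0.0472 nats

No, they are not equal!

This asymmetry is why KL divergence is not a true distance metric.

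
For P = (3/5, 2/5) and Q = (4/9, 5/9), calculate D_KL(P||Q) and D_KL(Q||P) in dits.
D_KL(P||Q) = 0.0211, D_KL(Q||P) = 0.0213

KL divergence is not symmetric: D_KL(P||Q) ≠ D_KL(Q||P) in general.

D_KL(P||Q) = 0.0211 dits
D_KL(Q||P) = 0.0213 dits

No, they are not equal!

This asymmetry is why KL divergence is not a true distance metric.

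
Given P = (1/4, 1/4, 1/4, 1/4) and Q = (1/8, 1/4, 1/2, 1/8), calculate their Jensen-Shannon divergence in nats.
0.0425 nats

Jensen-Shannon divergence is:
JSD(P||Q) = 0.5 × D_KL(P||M) + 0.5 × D_KL(Q||M)
where M = 0.5 × (P + Q) is the mixture distribution.

M = 0.5 × (1/4, 1/4, 1/4, 1/4) + 0.5 × (1/8, 1/4, 1/2, 1/8) = (3/16, 1/4, 3/8, 3/16)

D_KL(P||M) = 0.0425 nats
D_KL(Q||M) = 0.0425 nats

JSD(P||Q) = 0.5 × 0.0425 + 0.5 × 0.0425 = 0.0425 nats

Unlike KL divergence, JSD is symmetric and bounded: 0 ≤ JSD ≤ log(2).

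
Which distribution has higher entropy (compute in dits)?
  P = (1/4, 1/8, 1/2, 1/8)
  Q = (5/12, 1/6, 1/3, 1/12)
Q

Computing entropies in dits:
H(P) = 0.5268
H(Q) = 0.5371

Distribution Q has higher entropy.

Intuition: The distribution closer to uniform (more spread out) has higher entropy.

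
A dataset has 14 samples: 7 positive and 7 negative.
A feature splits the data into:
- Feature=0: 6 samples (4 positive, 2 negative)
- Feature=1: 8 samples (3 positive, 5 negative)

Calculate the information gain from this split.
0.0611 bits

Information Gain = H(Y) - H(Y|Feature)

Before split:
P(positive) = 7/14 = 0.5000
H(Y) = 1.0000 bits

After split:
Feature=0: H = 0.9183 bits (weight = 6/14)
Feature=1: H = 0.9544 bits (weight = 8/14)
H(Y|Feature) = (6/14)×0.9183 + (8/14)×0.9544 = 0.9389 bits

Information Gain = 1.0000 - 0.9389 = 0.0611 bits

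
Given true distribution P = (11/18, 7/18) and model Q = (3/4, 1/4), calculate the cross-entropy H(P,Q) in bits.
1.0314 bits

Cross-entropy: H(P,Q) = -Σ p(x) log q(x)

Alternatively: H(P,Q) = H(P) + D_KL(P||Q)
H(P) = 0.9641 bits
D_KL(P||Q) = 0.0673 bits

H(P,Q) = 0.9641 + 0.0673 = 1.0314 bits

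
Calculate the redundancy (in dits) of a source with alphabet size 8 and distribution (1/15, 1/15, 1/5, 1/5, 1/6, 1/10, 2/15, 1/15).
0.0419 dits

Redundancy measures how far a source is from maximum entropy:
R = H_max - H(X)

Maximum entropy for 8 symbols: H_max = log_10(8) = 0.9031 dits
Actual entropy: H(X) = 0.8612 dits
Redundancy: R = 0.9031 - 0.8612 = 0.0419 dits

This redundancy represents potential for compression: the source could be compressed by 0.0419 dits per symbol.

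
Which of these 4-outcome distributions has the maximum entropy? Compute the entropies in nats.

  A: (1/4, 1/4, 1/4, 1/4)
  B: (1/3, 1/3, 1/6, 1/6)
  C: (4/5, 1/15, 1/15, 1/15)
A

For a discrete distribution over n outcomes, entropy is maximized by the uniform distribution.

Computing entropies:
H(A) = 1.3863 nats
H(B) = 1.3297 nats
H(C) = 0.7201 nats

The uniform distribution (where all probabilities equal 1/4) achieves the maximum entropy of log_e(4) = 1.3863 nats.

Distribution A has the highest entropy.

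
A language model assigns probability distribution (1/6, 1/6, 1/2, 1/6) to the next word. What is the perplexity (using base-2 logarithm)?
3.4641

Perplexity is 2^H (or exp(H) for natural log).

First, H = -Σ p log p = 1.7925 bits
Perplexity = 2^1.7925 = 3.4641

Interpretation: The model's uncertainty is equivalent to choosing uniformly among 3.5 options.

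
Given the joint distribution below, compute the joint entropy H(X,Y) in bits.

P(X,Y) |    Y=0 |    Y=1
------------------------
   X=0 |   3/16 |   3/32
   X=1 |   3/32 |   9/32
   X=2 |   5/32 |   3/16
2.4791 bits

Joint entropy is H(X,Y) = -Σ_{x,y} p(x,y) log p(x,y).

Summing over all non-zero entries:
H(X,Y) = -[3/16·log_2(3/16) + 3/32·log_2(3/32) + 3/32·log_2(3/32) + 9/32·log_2(9/32) + 5/32·log_2(5/32) + 3/16·log_2(3/16)]
H(X,Y) = 2.4791 bits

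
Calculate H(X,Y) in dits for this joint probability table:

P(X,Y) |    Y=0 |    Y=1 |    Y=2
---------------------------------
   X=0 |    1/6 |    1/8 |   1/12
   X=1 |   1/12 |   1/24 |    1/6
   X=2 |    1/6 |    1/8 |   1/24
0.9097 dits

Joint entropy is H(X,Y) = -Σ_{x,y} p(x,y) log p(x,y).

Summing over all non-zero entries:
H(X,Y) = -[1/6·log_10(1/6) + 1/8·log_10(1/8) + 1/12·log_10(1/12) + 1/12·log_10(1/12) + 1/24·log_10(1/24) + 1/6·log_10(1/6) + 1/6·log_10(1/6) + 1/8·log_10(1/8) + 1/24·log_10(1/24)]
H(X,Y) = 0.9097 dits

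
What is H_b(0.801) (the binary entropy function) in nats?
0.4990 nats

The binary entropy function is:
H(p) = -p log(p) - (1-p) log(1-p)

H(0.801) = -0.801 × log_e(0.801) - 0.199 × log_e(0.199)
H(0.801) = 0.4990 nats

Note: Binary entropy is maximized at p=0.5 (H=1 bit) and minimized at p=0 or p=1 (H=0).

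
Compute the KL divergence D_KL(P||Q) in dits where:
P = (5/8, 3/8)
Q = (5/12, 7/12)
0.0381 dits

KL divergence: D_KL(P||Q) = Σ p(x) log(p(x)/q(x))

Computing term by term:
  x=0: 5/8 × log_10[(5/8)/(5/12)] = 5/8 × 0.1761 = 0.1101
  x=1: 3/8 × log_10[(3/8)/(7/12)] = 3/8 × -0.1919 = -0.0720

D_KL(P||Q) = 0.0381 dits

Note: KL divergence is always non-negative and equals 0 iff P = Q.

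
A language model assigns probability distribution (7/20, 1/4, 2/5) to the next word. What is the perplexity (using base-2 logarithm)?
2.9462

Perplexity is 2^H (or exp(H) for natural log).

First, H = -Σ p log p = 1.5589 bits
Perplexity = 2^1.5589 = 2.9462

Interpretation: The model's uncertainty is equivalent to choosing uniformly among 2.9 options.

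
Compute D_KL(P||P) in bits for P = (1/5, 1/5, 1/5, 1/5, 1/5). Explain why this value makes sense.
0.0000 bits

KL divergence satisfies the Gibbs inequality: D_KL(P||Q) ≥ 0 for all distributions P, Q.

D_KL(P||Q) = Σ p(x) log(p(x)/q(x))
Each term is p(x) × log_2(p(x)/p(x)) = p(x) × log_2(1) = 0, so the sum is 0.
D_KL(P||Q) = 0.0000 bits

When P = Q, the KL divergence is exactly 0, as there is no 'divergence' between identical distributions.

This non-negativity is a fundamental property: relative entropy cannot be negative because it measures how different Q is from P.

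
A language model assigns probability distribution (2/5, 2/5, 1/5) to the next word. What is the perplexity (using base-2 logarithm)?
2.8717

Perplexity is 2^H (or exp(H) for natural log).

First, H = -Σ p log p = 1.5219 bits
Perplexity = 2^1.5219 = 2.8717

Interpretation: The model's uncertainty is equivalent to choosing uniformly among 2.9 options.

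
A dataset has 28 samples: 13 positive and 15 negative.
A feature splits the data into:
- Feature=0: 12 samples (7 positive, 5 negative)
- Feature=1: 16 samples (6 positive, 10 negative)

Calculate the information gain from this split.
0.0310 bits

Information Gain = H(Y) - H(Y|Feature)

Before split:
P(positive) = 13/28 = 0.4643
H(Y) = 0.9963 bits

After split:
Feature=0: H = 0.9799 bits (weight = 12/28)
Feature=1: H = 0.9544 bits (weight = 16/28)
H(Y|Feature) = (12/28)×0.9799 + (16/28)×0.9544 = 0.9653 bits

Information Gain = 0.9963 - 0.9653 = 0.0310 bits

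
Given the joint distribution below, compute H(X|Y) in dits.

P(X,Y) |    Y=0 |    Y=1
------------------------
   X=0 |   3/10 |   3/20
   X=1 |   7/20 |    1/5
0.2986 dits

Using the chain rule: H(X|Y) = H(X,Y) - H(Y)

First, compute H(X,Y) = 0.5798 dits

Marginal P(Y) = (13/20, 7/20)
H(Y) = 0.2812 dits

H(X|Y) = H(X,Y) - H(Y) = 0.5798 - 0.2812 = 0.2986 dits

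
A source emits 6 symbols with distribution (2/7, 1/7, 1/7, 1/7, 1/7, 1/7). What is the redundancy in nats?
0.0439 nats

Redundancy measures how far a source is from maximum entropy:
R = H_max - H(X)

Maximum entropy for 6 symbols: H_max = log_e(6) = 1.7918 nats
Actual entropy: H(X) = 1.7479 nats
Redundancy: R = 1.7918 - 1.7479 = 0.0439 nats

This redundancy represents potential for compression: the source could be compressed by 0.0439 nats per symbol.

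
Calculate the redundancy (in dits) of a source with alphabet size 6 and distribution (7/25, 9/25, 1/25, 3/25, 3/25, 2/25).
0.0990 dits

Redundancy measures how far a source is from maximum entropy:
R = H_max - H(X)

Maximum entropy for 6 symbols: H_max = log_10(6) = 0.7782 dits
Actual entropy: H(X) = 0.6792 dits
Redundancy: R = 0.7782 - 0.6792 = 0.0990 dits

This redundancy represents potential for compression: the source could be compressed by 0.0990 dits per symbol.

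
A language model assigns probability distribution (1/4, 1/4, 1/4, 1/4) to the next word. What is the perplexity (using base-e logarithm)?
4.0000

Perplexity is e^H (or exp(H) for natural log).

First, H = -Σ p log p = 1.3863 nats
Perplexity = e^1.3863 = 4.0000

Interpretation: The model's uncertainty is equivalent to choosing uniformly among 4.0 options.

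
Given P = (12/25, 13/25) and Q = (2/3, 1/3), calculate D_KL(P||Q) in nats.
0.0736 nats

KL divergence: D_KL(P||Q) = Σ p(x) log(p(x)/q(x))

Computing term by term:
  x=0: 12/25 × log_e[(12/25)/(2/3)] = 12/25 × -0.3285 = -0.1577
  x=1: 13/25 × log_e[(13/25)/(1/3)] = 13/25 × 0.4447 = 0.2312

D_KL(P||Q) = 0.0736 nats

Note: KL divergence is always non-negative and equals 0 iff P = Q.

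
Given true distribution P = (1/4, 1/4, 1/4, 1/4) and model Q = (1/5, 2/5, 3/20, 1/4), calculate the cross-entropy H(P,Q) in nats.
1.4523 nats

Cross-entropy: H(P,Q) = -Σ p(x) log q(x)

Alternatively: H(P,Q) = H(P) + D_KL(P||Q)
H(P) = 1.3863 nats
D_KL(P||Q) = 0.0660 nats

H(P,Q) = 1.3863 + 0.0660 = 1.4523 nats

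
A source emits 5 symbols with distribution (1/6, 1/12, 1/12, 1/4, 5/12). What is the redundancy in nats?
0.1853 nats

Redundancy measures how far a source is from maximum entropy:
R = H_max - H(X)

Maximum entropy for 5 symbols: H_max = log_e(5) = 1.6094 nats
Actual entropy: H(X) = 1.4241 nats
Redundancy: R = 1.6094 - 1.4241 = 0.1853 nats

This redundancy represents potential for compression: the source could be compressed by 0.1853 nats per symbol.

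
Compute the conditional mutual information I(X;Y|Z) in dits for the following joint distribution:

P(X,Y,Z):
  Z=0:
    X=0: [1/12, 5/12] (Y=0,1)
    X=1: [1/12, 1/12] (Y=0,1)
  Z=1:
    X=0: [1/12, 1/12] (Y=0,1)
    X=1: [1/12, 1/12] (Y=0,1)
0.0148 dits

Conditional mutual information: I(X;Y|Z) = H(X|Z) + H(Y|Z) - H(X,Y|Z)

H(Z) = 0.2764
H(X,Z) = 0.5396 → H(X|Z) = 0.2632
H(Y,Z) = 0.5396 → H(Y|Z) = 0.2632
H(X,Y,Z) = 0.7879 → H(X,Y|Z) = 0.5115

I(X;Y|Z) = 0.2632 + 0.2632 - 0.5115 = 0.0148 dits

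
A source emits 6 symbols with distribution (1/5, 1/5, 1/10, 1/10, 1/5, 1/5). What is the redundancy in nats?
0.0437 nats

Redundancy measures how far a source is from maximum entropy:
R = H_max - H(X)

Maximum entropy for 6 symbols: H_max = log_e(6) = 1.7918 nats
Actual entropy: H(X) = 1.7481 nats
Redundancy: R = 1.7918 - 1.7481 = 0.0437 nats

This redundancy represents potential for compression: the source could be compressed by 0.0437 nats per symbol.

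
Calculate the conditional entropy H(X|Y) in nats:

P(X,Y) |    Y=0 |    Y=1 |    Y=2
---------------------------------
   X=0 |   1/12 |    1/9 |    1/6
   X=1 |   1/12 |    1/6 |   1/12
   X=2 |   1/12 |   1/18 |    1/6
1.0513 nats

Using the chain rule: H(X|Y) = H(X,Y) - H(Y)

First, compute H(X,Y) = 2.1289 nats

Marginal P(Y) = (1/4, 1/3, 5/12)
H(Y) = 1.0776 nats

H(X|Y) = H(X,Y) - H(Y) = 2.1289 - 1.0776 = 1.0513 nats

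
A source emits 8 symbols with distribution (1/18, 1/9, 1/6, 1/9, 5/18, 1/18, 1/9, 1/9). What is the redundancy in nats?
0.1273 nats

Redundancy measures how far a source is from maximum entropy:
R = H_max - H(X)

Maximum entropy for 8 symbols: H_max = log_e(8) = 2.0794 nats
Actual entropy: H(X) = 1.9521 nats
Redundancy: R = 2.0794 - 1.9521 = 0.1273 nats

This redundancy represents potential for compression: the source could be compressed by 0.1273 nats per symbol.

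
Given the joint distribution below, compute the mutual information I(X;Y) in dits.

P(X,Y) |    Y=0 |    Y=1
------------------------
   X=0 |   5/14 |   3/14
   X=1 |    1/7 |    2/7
0.0184 dits

Mutual information: I(X;Y) = H(X) + H(Y) - H(X,Y)

Marginals:
P(X) = (4/7, 3/7), H(X) = 0.2966 dits
P(Y) = (1/2, 1/2), H(Y) = 0.3010 dits

Joint entropy: H(X,Y) = 0.5792 dits

I(X;Y) = 0.2966 + 0.3010 - 0.5792 = 0.0184 dits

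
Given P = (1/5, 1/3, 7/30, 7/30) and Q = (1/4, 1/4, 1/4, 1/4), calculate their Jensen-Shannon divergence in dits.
0.0020 dits

Jensen-Shannon divergence is:
JSD(P||Q) = 0.5 × D_KL(P||M) + 0.5 × D_KL(Q||M)
where M = 0.5 × (P + Q) is the mixture distribution.

M = 0.5 × (1/5, 1/3, 7/30, 7/30) + 0.5 × (1/4, 1/4, 1/4, 1/4) = (9/40, 7/24, 0.241667, 0.241667)

D_KL(P||M) = 0.0020 dits
D_KL(Q||M) = 0.0021 dits

JSD(P||Q) = 0.5 × 0.0020 + 0.5 × 0.0021 = 0.0020 dits

Unlike KL divergence, JSD is symmetric and bounded: 0 ≤ JSD ≤ log(2).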